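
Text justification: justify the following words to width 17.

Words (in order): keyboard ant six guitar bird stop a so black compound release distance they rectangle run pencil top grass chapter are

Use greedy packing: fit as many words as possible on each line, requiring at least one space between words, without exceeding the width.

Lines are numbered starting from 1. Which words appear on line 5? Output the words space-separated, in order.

Line 1: ['keyboard', 'ant', 'six'] (min_width=16, slack=1)
Line 2: ['guitar', 'bird', 'stop'] (min_width=16, slack=1)
Line 3: ['a', 'so', 'black'] (min_width=10, slack=7)
Line 4: ['compound', 'release'] (min_width=16, slack=1)
Line 5: ['distance', 'they'] (min_width=13, slack=4)
Line 6: ['rectangle', 'run'] (min_width=13, slack=4)
Line 7: ['pencil', 'top', 'grass'] (min_width=16, slack=1)
Line 8: ['chapter', 'are'] (min_width=11, slack=6)

Answer: distance they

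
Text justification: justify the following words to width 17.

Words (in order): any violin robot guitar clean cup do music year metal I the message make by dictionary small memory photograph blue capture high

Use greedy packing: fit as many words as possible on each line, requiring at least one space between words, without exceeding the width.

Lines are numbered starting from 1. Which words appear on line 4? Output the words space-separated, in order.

Answer: metal I the

Derivation:
Line 1: ['any', 'violin', 'robot'] (min_width=16, slack=1)
Line 2: ['guitar', 'clean', 'cup'] (min_width=16, slack=1)
Line 3: ['do', 'music', 'year'] (min_width=13, slack=4)
Line 4: ['metal', 'I', 'the'] (min_width=11, slack=6)
Line 5: ['message', 'make', 'by'] (min_width=15, slack=2)
Line 6: ['dictionary', 'small'] (min_width=16, slack=1)
Line 7: ['memory', 'photograph'] (min_width=17, slack=0)
Line 8: ['blue', 'capture', 'high'] (min_width=17, slack=0)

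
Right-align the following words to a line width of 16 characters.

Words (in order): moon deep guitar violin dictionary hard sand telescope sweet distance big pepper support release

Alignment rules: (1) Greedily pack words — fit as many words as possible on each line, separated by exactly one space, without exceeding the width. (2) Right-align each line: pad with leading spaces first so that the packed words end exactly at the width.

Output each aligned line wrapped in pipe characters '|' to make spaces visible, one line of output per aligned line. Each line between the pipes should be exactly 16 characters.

Line 1: ['moon', 'deep', 'guitar'] (min_width=16, slack=0)
Line 2: ['violin'] (min_width=6, slack=10)
Line 3: ['dictionary', 'hard'] (min_width=15, slack=1)
Line 4: ['sand', 'telescope'] (min_width=14, slack=2)
Line 5: ['sweet', 'distance'] (min_width=14, slack=2)
Line 6: ['big', 'pepper'] (min_width=10, slack=6)
Line 7: ['support', 'release'] (min_width=15, slack=1)

Answer: |moon deep guitar|
|          violin|
| dictionary hard|
|  sand telescope|
|  sweet distance|
|      big pepper|
| support release|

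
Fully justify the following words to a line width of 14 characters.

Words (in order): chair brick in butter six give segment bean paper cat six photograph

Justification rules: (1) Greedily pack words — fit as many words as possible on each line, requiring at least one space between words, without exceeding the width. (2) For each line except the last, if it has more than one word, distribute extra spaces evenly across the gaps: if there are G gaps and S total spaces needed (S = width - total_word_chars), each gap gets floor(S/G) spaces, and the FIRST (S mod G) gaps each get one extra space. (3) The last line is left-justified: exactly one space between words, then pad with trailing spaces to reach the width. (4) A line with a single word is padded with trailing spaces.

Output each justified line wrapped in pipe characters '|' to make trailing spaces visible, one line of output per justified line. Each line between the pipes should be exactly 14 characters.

Answer: |chair brick in|
|butter     six|
|give   segment|
|bean paper cat|
|six photograph|

Derivation:
Line 1: ['chair', 'brick', 'in'] (min_width=14, slack=0)
Line 2: ['butter', 'six'] (min_width=10, slack=4)
Line 3: ['give', 'segment'] (min_width=12, slack=2)
Line 4: ['bean', 'paper', 'cat'] (min_width=14, slack=0)
Line 5: ['six', 'photograph'] (min_width=14, slack=0)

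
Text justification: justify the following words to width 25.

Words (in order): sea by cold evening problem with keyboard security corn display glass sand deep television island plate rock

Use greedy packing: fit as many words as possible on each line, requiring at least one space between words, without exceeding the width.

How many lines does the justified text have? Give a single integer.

Answer: 6

Derivation:
Line 1: ['sea', 'by', 'cold', 'evening'] (min_width=19, slack=6)
Line 2: ['problem', 'with', 'keyboard'] (min_width=21, slack=4)
Line 3: ['security', 'corn', 'display'] (min_width=21, slack=4)
Line 4: ['glass', 'sand', 'deep'] (min_width=15, slack=10)
Line 5: ['television', 'island', 'plate'] (min_width=23, slack=2)
Line 6: ['rock'] (min_width=4, slack=21)
Total lines: 6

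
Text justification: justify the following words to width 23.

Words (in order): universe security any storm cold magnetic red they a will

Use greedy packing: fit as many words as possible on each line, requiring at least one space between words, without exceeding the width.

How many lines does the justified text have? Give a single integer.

Answer: 3

Derivation:
Line 1: ['universe', 'security', 'any'] (min_width=21, slack=2)
Line 2: ['storm', 'cold', 'magnetic', 'red'] (min_width=23, slack=0)
Line 3: ['they', 'a', 'will'] (min_width=11, slack=12)
Total lines: 3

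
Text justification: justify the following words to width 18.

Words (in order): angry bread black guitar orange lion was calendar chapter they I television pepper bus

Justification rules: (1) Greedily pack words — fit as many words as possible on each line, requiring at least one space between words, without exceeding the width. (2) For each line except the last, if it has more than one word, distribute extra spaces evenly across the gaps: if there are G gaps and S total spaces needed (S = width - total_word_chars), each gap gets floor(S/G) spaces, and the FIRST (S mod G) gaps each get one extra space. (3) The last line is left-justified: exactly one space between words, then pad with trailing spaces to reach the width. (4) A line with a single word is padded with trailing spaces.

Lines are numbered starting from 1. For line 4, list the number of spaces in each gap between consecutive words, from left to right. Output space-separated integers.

Answer: 3 3

Derivation:
Line 1: ['angry', 'bread', 'black'] (min_width=17, slack=1)
Line 2: ['guitar', 'orange', 'lion'] (min_width=18, slack=0)
Line 3: ['was', 'calendar'] (min_width=12, slack=6)
Line 4: ['chapter', 'they', 'I'] (min_width=14, slack=4)
Line 5: ['television', 'pepper'] (min_width=17, slack=1)
Line 6: ['bus'] (min_width=3, slack=15)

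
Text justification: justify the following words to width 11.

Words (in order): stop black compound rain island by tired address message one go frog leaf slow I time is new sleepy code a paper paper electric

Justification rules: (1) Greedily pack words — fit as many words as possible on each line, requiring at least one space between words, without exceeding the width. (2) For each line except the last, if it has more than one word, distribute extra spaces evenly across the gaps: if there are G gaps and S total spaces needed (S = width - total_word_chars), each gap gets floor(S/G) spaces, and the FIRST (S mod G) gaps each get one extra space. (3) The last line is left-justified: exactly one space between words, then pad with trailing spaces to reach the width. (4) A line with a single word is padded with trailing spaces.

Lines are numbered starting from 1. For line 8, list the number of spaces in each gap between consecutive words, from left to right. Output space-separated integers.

Line 1: ['stop', 'black'] (min_width=10, slack=1)
Line 2: ['compound'] (min_width=8, slack=3)
Line 3: ['rain', 'island'] (min_width=11, slack=0)
Line 4: ['by', 'tired'] (min_width=8, slack=3)
Line 5: ['address'] (min_width=7, slack=4)
Line 6: ['message', 'one'] (min_width=11, slack=0)
Line 7: ['go', 'frog'] (min_width=7, slack=4)
Line 8: ['leaf', 'slow', 'I'] (min_width=11, slack=0)
Line 9: ['time', 'is', 'new'] (min_width=11, slack=0)
Line 10: ['sleepy', 'code'] (min_width=11, slack=0)
Line 11: ['a', 'paper'] (min_width=7, slack=4)
Line 12: ['paper'] (min_width=5, slack=6)
Line 13: ['electric'] (min_width=8, slack=3)

Answer: 1 1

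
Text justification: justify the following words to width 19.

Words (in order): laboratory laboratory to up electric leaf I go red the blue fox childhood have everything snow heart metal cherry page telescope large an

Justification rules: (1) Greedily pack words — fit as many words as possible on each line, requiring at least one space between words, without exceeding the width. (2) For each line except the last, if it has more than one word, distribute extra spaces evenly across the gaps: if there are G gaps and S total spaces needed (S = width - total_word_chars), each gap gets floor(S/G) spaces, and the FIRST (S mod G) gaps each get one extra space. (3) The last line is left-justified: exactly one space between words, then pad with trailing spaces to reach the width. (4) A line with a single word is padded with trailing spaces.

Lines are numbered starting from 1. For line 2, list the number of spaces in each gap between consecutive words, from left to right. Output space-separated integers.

Line 1: ['laboratory'] (min_width=10, slack=9)
Line 2: ['laboratory', 'to', 'up'] (min_width=16, slack=3)
Line 3: ['electric', 'leaf', 'I', 'go'] (min_width=18, slack=1)
Line 4: ['red', 'the', 'blue', 'fox'] (min_width=16, slack=3)
Line 5: ['childhood', 'have'] (min_width=14, slack=5)
Line 6: ['everything', 'snow'] (min_width=15, slack=4)
Line 7: ['heart', 'metal', 'cherry'] (min_width=18, slack=1)
Line 8: ['page', 'telescope'] (min_width=14, slack=5)
Line 9: ['large', 'an'] (min_width=8, slack=11)

Answer: 3 2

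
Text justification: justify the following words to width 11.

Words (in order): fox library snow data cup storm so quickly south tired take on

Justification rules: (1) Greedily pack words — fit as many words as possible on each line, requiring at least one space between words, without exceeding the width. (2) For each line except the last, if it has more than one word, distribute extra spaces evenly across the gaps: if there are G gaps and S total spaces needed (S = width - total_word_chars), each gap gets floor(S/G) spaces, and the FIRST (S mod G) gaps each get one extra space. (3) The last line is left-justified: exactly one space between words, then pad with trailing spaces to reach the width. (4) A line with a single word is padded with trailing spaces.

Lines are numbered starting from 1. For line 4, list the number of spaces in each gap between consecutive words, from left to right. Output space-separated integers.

Answer: 2

Derivation:
Line 1: ['fox', 'library'] (min_width=11, slack=0)
Line 2: ['snow', 'data'] (min_width=9, slack=2)
Line 3: ['cup', 'storm'] (min_width=9, slack=2)
Line 4: ['so', 'quickly'] (min_width=10, slack=1)
Line 5: ['south', 'tired'] (min_width=11, slack=0)
Line 6: ['take', 'on'] (min_width=7, slack=4)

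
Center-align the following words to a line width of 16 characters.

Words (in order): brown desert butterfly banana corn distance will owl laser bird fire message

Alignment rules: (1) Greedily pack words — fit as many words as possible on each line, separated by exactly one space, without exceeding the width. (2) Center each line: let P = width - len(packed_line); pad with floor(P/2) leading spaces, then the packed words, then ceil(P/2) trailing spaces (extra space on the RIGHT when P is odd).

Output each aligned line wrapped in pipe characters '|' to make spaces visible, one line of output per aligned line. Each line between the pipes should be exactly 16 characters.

Answer: |  brown desert  |
|butterfly banana|
| corn distance  |
| will owl laser |
|   bird fire    |
|    message     |

Derivation:
Line 1: ['brown', 'desert'] (min_width=12, slack=4)
Line 2: ['butterfly', 'banana'] (min_width=16, slack=0)
Line 3: ['corn', 'distance'] (min_width=13, slack=3)
Line 4: ['will', 'owl', 'laser'] (min_width=14, slack=2)
Line 5: ['bird', 'fire'] (min_width=9, slack=7)
Line 6: ['message'] (min_width=7, slack=9)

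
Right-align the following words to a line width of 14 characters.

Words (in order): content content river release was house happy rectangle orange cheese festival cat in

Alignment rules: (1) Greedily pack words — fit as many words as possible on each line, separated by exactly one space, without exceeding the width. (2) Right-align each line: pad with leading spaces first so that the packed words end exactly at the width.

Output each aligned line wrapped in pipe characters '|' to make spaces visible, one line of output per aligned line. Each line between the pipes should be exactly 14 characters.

Answer: |       content|
| content river|
|   release was|
|   house happy|
|     rectangle|
| orange cheese|
|  festival cat|
|            in|

Derivation:
Line 1: ['content'] (min_width=7, slack=7)
Line 2: ['content', 'river'] (min_width=13, slack=1)
Line 3: ['release', 'was'] (min_width=11, slack=3)
Line 4: ['house', 'happy'] (min_width=11, slack=3)
Line 5: ['rectangle'] (min_width=9, slack=5)
Line 6: ['orange', 'cheese'] (min_width=13, slack=1)
Line 7: ['festival', 'cat'] (min_width=12, slack=2)
Line 8: ['in'] (min_width=2, slack=12)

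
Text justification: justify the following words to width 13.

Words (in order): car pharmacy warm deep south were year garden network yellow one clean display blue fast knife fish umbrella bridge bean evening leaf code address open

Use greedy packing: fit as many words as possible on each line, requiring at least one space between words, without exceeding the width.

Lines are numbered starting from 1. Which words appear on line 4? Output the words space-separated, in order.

Answer: year garden

Derivation:
Line 1: ['car', 'pharmacy'] (min_width=12, slack=1)
Line 2: ['warm', 'deep'] (min_width=9, slack=4)
Line 3: ['south', 'were'] (min_width=10, slack=3)
Line 4: ['year', 'garden'] (min_width=11, slack=2)
Line 5: ['network'] (min_width=7, slack=6)
Line 6: ['yellow', 'one'] (min_width=10, slack=3)
Line 7: ['clean', 'display'] (min_width=13, slack=0)
Line 8: ['blue', 'fast'] (min_width=9, slack=4)
Line 9: ['knife', 'fish'] (min_width=10, slack=3)
Line 10: ['umbrella'] (min_width=8, slack=5)
Line 11: ['bridge', 'bean'] (min_width=11, slack=2)
Line 12: ['evening', 'leaf'] (min_width=12, slack=1)
Line 13: ['code', 'address'] (min_width=12, slack=1)
Line 14: ['open'] (min_width=4, slack=9)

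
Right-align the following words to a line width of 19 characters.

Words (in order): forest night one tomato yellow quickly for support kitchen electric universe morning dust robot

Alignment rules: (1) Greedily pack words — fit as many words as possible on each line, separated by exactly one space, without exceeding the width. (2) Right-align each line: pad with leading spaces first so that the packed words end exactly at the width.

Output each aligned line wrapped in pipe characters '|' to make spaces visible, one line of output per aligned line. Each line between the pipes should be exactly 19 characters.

Line 1: ['forest', 'night', 'one'] (min_width=16, slack=3)
Line 2: ['tomato', 'yellow'] (min_width=13, slack=6)
Line 3: ['quickly', 'for', 'support'] (min_width=19, slack=0)
Line 4: ['kitchen', 'electric'] (min_width=16, slack=3)
Line 5: ['universe', 'morning'] (min_width=16, slack=3)
Line 6: ['dust', 'robot'] (min_width=10, slack=9)

Answer: |   forest night one|
|      tomato yellow|
|quickly for support|
|   kitchen electric|
|   universe morning|
|         dust robot|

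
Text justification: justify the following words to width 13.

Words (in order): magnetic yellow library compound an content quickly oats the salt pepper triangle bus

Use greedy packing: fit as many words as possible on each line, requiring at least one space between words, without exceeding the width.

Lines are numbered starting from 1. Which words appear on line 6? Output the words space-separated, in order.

Line 1: ['magnetic'] (min_width=8, slack=5)
Line 2: ['yellow'] (min_width=6, slack=7)
Line 3: ['library'] (min_width=7, slack=6)
Line 4: ['compound', 'an'] (min_width=11, slack=2)
Line 5: ['content'] (min_width=7, slack=6)
Line 6: ['quickly', 'oats'] (min_width=12, slack=1)
Line 7: ['the', 'salt'] (min_width=8, slack=5)
Line 8: ['pepper'] (min_width=6, slack=7)
Line 9: ['triangle', 'bus'] (min_width=12, slack=1)

Answer: quickly oats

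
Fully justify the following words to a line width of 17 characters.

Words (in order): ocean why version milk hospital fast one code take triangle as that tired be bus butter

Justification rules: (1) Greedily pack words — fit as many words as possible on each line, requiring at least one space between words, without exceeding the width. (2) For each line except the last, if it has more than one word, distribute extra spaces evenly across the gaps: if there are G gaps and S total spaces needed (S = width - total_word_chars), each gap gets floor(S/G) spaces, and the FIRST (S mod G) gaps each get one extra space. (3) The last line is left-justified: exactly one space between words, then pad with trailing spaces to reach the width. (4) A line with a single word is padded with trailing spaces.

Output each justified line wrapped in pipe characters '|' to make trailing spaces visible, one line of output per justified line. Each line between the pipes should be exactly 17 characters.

Answer: |ocean why version|
|milk     hospital|
|fast   one   code|
|take  triangle as|
|that tired be bus|
|butter           |

Derivation:
Line 1: ['ocean', 'why', 'version'] (min_width=17, slack=0)
Line 2: ['milk', 'hospital'] (min_width=13, slack=4)
Line 3: ['fast', 'one', 'code'] (min_width=13, slack=4)
Line 4: ['take', 'triangle', 'as'] (min_width=16, slack=1)
Line 5: ['that', 'tired', 'be', 'bus'] (min_width=17, slack=0)
Line 6: ['butter'] (min_width=6, slack=11)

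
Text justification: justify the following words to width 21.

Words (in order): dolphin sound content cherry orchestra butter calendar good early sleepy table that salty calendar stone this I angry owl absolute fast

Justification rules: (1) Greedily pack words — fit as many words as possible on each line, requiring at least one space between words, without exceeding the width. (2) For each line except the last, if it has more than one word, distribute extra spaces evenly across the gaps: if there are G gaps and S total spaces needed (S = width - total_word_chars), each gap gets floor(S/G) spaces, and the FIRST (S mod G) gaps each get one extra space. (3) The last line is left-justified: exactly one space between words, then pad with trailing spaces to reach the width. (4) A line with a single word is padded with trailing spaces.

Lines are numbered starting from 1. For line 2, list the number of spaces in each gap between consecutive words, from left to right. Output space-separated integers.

Answer: 6

Derivation:
Line 1: ['dolphin', 'sound', 'content'] (min_width=21, slack=0)
Line 2: ['cherry', 'orchestra'] (min_width=16, slack=5)
Line 3: ['butter', 'calendar', 'good'] (min_width=20, slack=1)
Line 4: ['early', 'sleepy', 'table'] (min_width=18, slack=3)
Line 5: ['that', 'salty', 'calendar'] (min_width=19, slack=2)
Line 6: ['stone', 'this', 'I', 'angry'] (min_width=18, slack=3)
Line 7: ['owl', 'absolute', 'fast'] (min_width=17, slack=4)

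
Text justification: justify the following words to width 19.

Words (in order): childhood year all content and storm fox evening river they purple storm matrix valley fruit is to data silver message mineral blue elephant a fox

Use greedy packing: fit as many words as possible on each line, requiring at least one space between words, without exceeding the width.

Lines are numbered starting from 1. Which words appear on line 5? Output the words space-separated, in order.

Answer: matrix valley fruit

Derivation:
Line 1: ['childhood', 'year', 'all'] (min_width=18, slack=1)
Line 2: ['content', 'and', 'storm'] (min_width=17, slack=2)
Line 3: ['fox', 'evening', 'river'] (min_width=17, slack=2)
Line 4: ['they', 'purple', 'storm'] (min_width=17, slack=2)
Line 5: ['matrix', 'valley', 'fruit'] (min_width=19, slack=0)
Line 6: ['is', 'to', 'data', 'silver'] (min_width=17, slack=2)
Line 7: ['message', 'mineral'] (min_width=15, slack=4)
Line 8: ['blue', 'elephant', 'a', 'fox'] (min_width=19, slack=0)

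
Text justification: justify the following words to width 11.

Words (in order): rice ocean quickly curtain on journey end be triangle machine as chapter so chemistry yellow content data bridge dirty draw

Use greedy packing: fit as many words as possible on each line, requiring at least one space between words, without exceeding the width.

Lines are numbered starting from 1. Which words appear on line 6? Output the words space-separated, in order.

Line 1: ['rice', 'ocean'] (min_width=10, slack=1)
Line 2: ['quickly'] (min_width=7, slack=4)
Line 3: ['curtain', 'on'] (min_width=10, slack=1)
Line 4: ['journey', 'end'] (min_width=11, slack=0)
Line 5: ['be', 'triangle'] (min_width=11, slack=0)
Line 6: ['machine', 'as'] (min_width=10, slack=1)
Line 7: ['chapter', 'so'] (min_width=10, slack=1)
Line 8: ['chemistry'] (min_width=9, slack=2)
Line 9: ['yellow'] (min_width=6, slack=5)
Line 10: ['content'] (min_width=7, slack=4)
Line 11: ['data', 'bridge'] (min_width=11, slack=0)
Line 12: ['dirty', 'draw'] (min_width=10, slack=1)

Answer: machine as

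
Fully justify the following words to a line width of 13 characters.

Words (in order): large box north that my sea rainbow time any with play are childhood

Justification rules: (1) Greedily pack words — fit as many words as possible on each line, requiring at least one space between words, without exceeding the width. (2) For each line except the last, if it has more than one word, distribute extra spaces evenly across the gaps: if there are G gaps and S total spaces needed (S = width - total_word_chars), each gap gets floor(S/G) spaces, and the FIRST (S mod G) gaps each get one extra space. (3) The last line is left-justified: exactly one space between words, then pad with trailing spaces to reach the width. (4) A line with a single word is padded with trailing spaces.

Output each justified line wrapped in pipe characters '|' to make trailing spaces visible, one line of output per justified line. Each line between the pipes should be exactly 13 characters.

Answer: |large     box|
|north that my|
|sea   rainbow|
|time any with|
|play      are|
|childhood    |

Derivation:
Line 1: ['large', 'box'] (min_width=9, slack=4)
Line 2: ['north', 'that', 'my'] (min_width=13, slack=0)
Line 3: ['sea', 'rainbow'] (min_width=11, slack=2)
Line 4: ['time', 'any', 'with'] (min_width=13, slack=0)
Line 5: ['play', 'are'] (min_width=8, slack=5)
Line 6: ['childhood'] (min_width=9, slack=4)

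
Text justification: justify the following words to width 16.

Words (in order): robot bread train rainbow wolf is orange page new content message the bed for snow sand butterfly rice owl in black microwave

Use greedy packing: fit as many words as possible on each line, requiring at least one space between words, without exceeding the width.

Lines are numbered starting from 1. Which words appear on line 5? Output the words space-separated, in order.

Answer: message the bed

Derivation:
Line 1: ['robot', 'bread'] (min_width=11, slack=5)
Line 2: ['train', 'rainbow'] (min_width=13, slack=3)
Line 3: ['wolf', 'is', 'orange'] (min_width=14, slack=2)
Line 4: ['page', 'new', 'content'] (min_width=16, slack=0)
Line 5: ['message', 'the', 'bed'] (min_width=15, slack=1)
Line 6: ['for', 'snow', 'sand'] (min_width=13, slack=3)
Line 7: ['butterfly', 'rice'] (min_width=14, slack=2)
Line 8: ['owl', 'in', 'black'] (min_width=12, slack=4)
Line 9: ['microwave'] (min_width=9, slack=7)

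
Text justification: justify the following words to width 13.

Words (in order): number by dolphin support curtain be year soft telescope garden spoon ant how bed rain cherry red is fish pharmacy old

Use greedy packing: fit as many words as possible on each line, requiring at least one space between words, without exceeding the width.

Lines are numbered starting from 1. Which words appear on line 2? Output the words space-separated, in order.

Answer: dolphin

Derivation:
Line 1: ['number', 'by'] (min_width=9, slack=4)
Line 2: ['dolphin'] (min_width=7, slack=6)
Line 3: ['support'] (min_width=7, slack=6)
Line 4: ['curtain', 'be'] (min_width=10, slack=3)
Line 5: ['year', 'soft'] (min_width=9, slack=4)
Line 6: ['telescope'] (min_width=9, slack=4)
Line 7: ['garden', 'spoon'] (min_width=12, slack=1)
Line 8: ['ant', 'how', 'bed'] (min_width=11, slack=2)
Line 9: ['rain', 'cherry'] (min_width=11, slack=2)
Line 10: ['red', 'is', 'fish'] (min_width=11, slack=2)
Line 11: ['pharmacy', 'old'] (min_width=12, slack=1)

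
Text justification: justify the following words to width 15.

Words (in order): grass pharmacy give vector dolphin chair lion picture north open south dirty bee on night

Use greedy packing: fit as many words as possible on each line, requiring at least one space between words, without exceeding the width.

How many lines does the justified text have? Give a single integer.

Line 1: ['grass', 'pharmacy'] (min_width=14, slack=1)
Line 2: ['give', 'vector'] (min_width=11, slack=4)
Line 3: ['dolphin', 'chair'] (min_width=13, slack=2)
Line 4: ['lion', 'picture'] (min_width=12, slack=3)
Line 5: ['north', 'open'] (min_width=10, slack=5)
Line 6: ['south', 'dirty', 'bee'] (min_width=15, slack=0)
Line 7: ['on', 'night'] (min_width=8, slack=7)
Total lines: 7

Answer: 7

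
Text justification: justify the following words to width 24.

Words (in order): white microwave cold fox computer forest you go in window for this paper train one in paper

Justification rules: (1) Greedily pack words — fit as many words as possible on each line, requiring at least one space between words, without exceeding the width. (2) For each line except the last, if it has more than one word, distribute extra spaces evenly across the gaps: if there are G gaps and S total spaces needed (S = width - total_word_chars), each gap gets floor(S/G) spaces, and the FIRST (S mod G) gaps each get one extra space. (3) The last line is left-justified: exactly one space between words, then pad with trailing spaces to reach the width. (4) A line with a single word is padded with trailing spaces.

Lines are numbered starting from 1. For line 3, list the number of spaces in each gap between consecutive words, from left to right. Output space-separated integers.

Answer: 1 1 1 1

Derivation:
Line 1: ['white', 'microwave', 'cold', 'fox'] (min_width=24, slack=0)
Line 2: ['computer', 'forest', 'you', 'go'] (min_width=22, slack=2)
Line 3: ['in', 'window', 'for', 'this', 'paper'] (min_width=24, slack=0)
Line 4: ['train', 'one', 'in', 'paper'] (min_width=18, slack=6)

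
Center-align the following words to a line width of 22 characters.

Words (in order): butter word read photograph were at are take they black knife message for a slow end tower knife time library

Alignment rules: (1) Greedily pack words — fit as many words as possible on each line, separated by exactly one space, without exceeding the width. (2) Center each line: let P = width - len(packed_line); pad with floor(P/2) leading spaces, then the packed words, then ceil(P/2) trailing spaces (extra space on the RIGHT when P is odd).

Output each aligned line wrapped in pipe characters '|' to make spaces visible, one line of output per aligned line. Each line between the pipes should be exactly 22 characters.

Answer: |   butter word read   |
|photograph were at are|
|take they black knife |
|message for a slow end|
|   tower knife time   |
|       library        |

Derivation:
Line 1: ['butter', 'word', 'read'] (min_width=16, slack=6)
Line 2: ['photograph', 'were', 'at', 'are'] (min_width=22, slack=0)
Line 3: ['take', 'they', 'black', 'knife'] (min_width=21, slack=1)
Line 4: ['message', 'for', 'a', 'slow', 'end'] (min_width=22, slack=0)
Line 5: ['tower', 'knife', 'time'] (min_width=16, slack=6)
Line 6: ['library'] (min_width=7, slack=15)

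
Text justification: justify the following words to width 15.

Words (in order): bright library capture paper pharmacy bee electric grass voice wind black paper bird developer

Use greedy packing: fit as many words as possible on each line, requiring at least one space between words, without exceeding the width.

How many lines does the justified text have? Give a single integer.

Answer: 7

Derivation:
Line 1: ['bright', 'library'] (min_width=14, slack=1)
Line 2: ['capture', 'paper'] (min_width=13, slack=2)
Line 3: ['pharmacy', 'bee'] (min_width=12, slack=3)
Line 4: ['electric', 'grass'] (min_width=14, slack=1)
Line 5: ['voice', 'wind'] (min_width=10, slack=5)
Line 6: ['black', 'paper'] (min_width=11, slack=4)
Line 7: ['bird', 'developer'] (min_width=14, slack=1)
Total lines: 7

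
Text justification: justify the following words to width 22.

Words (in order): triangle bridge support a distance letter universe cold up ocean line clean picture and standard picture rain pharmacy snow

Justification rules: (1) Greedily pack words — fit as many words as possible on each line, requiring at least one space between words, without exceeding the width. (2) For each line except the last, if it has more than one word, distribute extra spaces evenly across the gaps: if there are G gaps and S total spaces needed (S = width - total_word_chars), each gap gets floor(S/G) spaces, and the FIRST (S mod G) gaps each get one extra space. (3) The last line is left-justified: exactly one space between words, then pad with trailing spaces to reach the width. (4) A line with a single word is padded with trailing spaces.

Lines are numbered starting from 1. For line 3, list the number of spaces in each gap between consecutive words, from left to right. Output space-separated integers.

Line 1: ['triangle', 'bridge'] (min_width=15, slack=7)
Line 2: ['support', 'a', 'distance'] (min_width=18, slack=4)
Line 3: ['letter', 'universe', 'cold'] (min_width=20, slack=2)
Line 4: ['up', 'ocean', 'line', 'clean'] (min_width=19, slack=3)
Line 5: ['picture', 'and', 'standard'] (min_width=20, slack=2)
Line 6: ['picture', 'rain', 'pharmacy'] (min_width=21, slack=1)
Line 7: ['snow'] (min_width=4, slack=18)

Answer: 2 2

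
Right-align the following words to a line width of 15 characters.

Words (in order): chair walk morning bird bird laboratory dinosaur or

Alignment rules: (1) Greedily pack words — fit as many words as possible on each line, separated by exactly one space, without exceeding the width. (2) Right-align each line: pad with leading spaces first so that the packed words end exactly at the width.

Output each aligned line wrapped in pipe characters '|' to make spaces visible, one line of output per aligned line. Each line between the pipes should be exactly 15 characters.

Line 1: ['chair', 'walk'] (min_width=10, slack=5)
Line 2: ['morning', 'bird'] (min_width=12, slack=3)
Line 3: ['bird', 'laboratory'] (min_width=15, slack=0)
Line 4: ['dinosaur', 'or'] (min_width=11, slack=4)

Answer: |     chair walk|
|   morning bird|
|bird laboratory|
|    dinosaur or|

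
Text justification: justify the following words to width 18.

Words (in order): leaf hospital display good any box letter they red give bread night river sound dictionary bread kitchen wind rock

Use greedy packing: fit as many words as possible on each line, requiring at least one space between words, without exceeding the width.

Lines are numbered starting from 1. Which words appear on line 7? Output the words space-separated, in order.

Line 1: ['leaf', 'hospital'] (min_width=13, slack=5)
Line 2: ['display', 'good', 'any'] (min_width=16, slack=2)
Line 3: ['box', 'letter', 'they'] (min_width=15, slack=3)
Line 4: ['red', 'give', 'bread'] (min_width=14, slack=4)
Line 5: ['night', 'river', 'sound'] (min_width=17, slack=1)
Line 6: ['dictionary', 'bread'] (min_width=16, slack=2)
Line 7: ['kitchen', 'wind', 'rock'] (min_width=17, slack=1)

Answer: kitchen wind rock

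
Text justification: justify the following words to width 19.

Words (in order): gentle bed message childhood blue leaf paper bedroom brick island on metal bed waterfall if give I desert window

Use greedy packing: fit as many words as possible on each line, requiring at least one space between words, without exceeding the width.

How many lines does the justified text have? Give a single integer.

Answer: 6

Derivation:
Line 1: ['gentle', 'bed', 'message'] (min_width=18, slack=1)
Line 2: ['childhood', 'blue', 'leaf'] (min_width=19, slack=0)
Line 3: ['paper', 'bedroom', 'brick'] (min_width=19, slack=0)
Line 4: ['island', 'on', 'metal', 'bed'] (min_width=19, slack=0)
Line 5: ['waterfall', 'if', 'give', 'I'] (min_width=19, slack=0)
Line 6: ['desert', 'window'] (min_width=13, slack=6)
Total lines: 6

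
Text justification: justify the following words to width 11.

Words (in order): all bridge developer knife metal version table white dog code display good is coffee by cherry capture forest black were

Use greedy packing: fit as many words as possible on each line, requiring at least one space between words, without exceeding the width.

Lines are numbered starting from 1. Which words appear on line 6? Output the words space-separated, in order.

Answer: dog code

Derivation:
Line 1: ['all', 'bridge'] (min_width=10, slack=1)
Line 2: ['developer'] (min_width=9, slack=2)
Line 3: ['knife', 'metal'] (min_width=11, slack=0)
Line 4: ['version'] (min_width=7, slack=4)
Line 5: ['table', 'white'] (min_width=11, slack=0)
Line 6: ['dog', 'code'] (min_width=8, slack=3)
Line 7: ['display'] (min_width=7, slack=4)
Line 8: ['good', 'is'] (min_width=7, slack=4)
Line 9: ['coffee', 'by'] (min_width=9, slack=2)
Line 10: ['cherry'] (min_width=6, slack=5)
Line 11: ['capture'] (min_width=7, slack=4)
Line 12: ['forest'] (min_width=6, slack=5)
Line 13: ['black', 'were'] (min_width=10, slack=1)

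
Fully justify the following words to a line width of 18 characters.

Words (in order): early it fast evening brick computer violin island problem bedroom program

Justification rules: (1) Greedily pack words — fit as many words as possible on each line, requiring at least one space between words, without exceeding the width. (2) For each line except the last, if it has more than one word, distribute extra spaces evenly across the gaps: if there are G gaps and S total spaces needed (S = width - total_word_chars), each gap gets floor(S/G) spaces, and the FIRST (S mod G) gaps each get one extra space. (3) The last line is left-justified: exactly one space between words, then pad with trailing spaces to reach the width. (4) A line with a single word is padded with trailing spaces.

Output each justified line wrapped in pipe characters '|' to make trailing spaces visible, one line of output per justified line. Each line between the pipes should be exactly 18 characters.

Line 1: ['early', 'it', 'fast'] (min_width=13, slack=5)
Line 2: ['evening', 'brick'] (min_width=13, slack=5)
Line 3: ['computer', 'violin'] (min_width=15, slack=3)
Line 4: ['island', 'problem'] (min_width=14, slack=4)
Line 5: ['bedroom', 'program'] (min_width=15, slack=3)

Answer: |early    it   fast|
|evening      brick|
|computer    violin|
|island     problem|
|bedroom program   |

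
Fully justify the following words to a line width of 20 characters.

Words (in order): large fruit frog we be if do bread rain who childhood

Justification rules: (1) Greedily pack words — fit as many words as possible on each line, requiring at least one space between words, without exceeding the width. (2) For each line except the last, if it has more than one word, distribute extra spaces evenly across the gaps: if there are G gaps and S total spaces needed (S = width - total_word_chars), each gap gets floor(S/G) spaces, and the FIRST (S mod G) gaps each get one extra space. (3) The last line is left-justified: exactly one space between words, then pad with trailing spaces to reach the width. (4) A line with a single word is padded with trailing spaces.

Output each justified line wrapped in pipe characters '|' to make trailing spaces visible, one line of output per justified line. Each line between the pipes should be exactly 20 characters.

Answer: |large  fruit frog we|
|be  if do bread rain|
|who childhood       |

Derivation:
Line 1: ['large', 'fruit', 'frog', 'we'] (min_width=19, slack=1)
Line 2: ['be', 'if', 'do', 'bread', 'rain'] (min_width=19, slack=1)
Line 3: ['who', 'childhood'] (min_width=13, slack=7)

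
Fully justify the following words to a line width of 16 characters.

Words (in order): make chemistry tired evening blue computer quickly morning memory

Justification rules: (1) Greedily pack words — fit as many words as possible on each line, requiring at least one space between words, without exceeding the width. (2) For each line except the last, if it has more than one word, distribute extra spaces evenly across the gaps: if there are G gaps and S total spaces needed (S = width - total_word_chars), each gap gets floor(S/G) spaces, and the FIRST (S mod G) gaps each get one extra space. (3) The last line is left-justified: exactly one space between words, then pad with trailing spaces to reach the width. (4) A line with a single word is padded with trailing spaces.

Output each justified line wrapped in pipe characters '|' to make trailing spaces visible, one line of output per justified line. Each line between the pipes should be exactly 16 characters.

Answer: |make   chemistry|
|tired    evening|
|blue    computer|
|quickly  morning|
|memory          |

Derivation:
Line 1: ['make', 'chemistry'] (min_width=14, slack=2)
Line 2: ['tired', 'evening'] (min_width=13, slack=3)
Line 3: ['blue', 'computer'] (min_width=13, slack=3)
Line 4: ['quickly', 'morning'] (min_width=15, slack=1)
Line 5: ['memory'] (min_width=6, slack=10)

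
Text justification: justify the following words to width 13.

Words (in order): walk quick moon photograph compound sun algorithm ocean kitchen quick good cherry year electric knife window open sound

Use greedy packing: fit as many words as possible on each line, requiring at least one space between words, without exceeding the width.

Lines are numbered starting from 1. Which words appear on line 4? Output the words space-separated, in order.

Answer: compound sun

Derivation:
Line 1: ['walk', 'quick'] (min_width=10, slack=3)
Line 2: ['moon'] (min_width=4, slack=9)
Line 3: ['photograph'] (min_width=10, slack=3)
Line 4: ['compound', 'sun'] (min_width=12, slack=1)
Line 5: ['algorithm'] (min_width=9, slack=4)
Line 6: ['ocean', 'kitchen'] (min_width=13, slack=0)
Line 7: ['quick', 'good'] (min_width=10, slack=3)
Line 8: ['cherry', 'year'] (min_width=11, slack=2)
Line 9: ['electric'] (min_width=8, slack=5)
Line 10: ['knife', 'window'] (min_width=12, slack=1)
Line 11: ['open', 'sound'] (min_width=10, slack=3)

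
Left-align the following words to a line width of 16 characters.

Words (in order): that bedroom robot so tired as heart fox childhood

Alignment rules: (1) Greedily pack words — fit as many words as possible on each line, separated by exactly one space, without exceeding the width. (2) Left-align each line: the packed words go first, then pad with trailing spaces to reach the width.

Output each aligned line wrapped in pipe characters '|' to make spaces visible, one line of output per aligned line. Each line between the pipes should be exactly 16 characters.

Line 1: ['that', 'bedroom'] (min_width=12, slack=4)
Line 2: ['robot', 'so', 'tired'] (min_width=14, slack=2)
Line 3: ['as', 'heart', 'fox'] (min_width=12, slack=4)
Line 4: ['childhood'] (min_width=9, slack=7)

Answer: |that bedroom    |
|robot so tired  |
|as heart fox    |
|childhood       |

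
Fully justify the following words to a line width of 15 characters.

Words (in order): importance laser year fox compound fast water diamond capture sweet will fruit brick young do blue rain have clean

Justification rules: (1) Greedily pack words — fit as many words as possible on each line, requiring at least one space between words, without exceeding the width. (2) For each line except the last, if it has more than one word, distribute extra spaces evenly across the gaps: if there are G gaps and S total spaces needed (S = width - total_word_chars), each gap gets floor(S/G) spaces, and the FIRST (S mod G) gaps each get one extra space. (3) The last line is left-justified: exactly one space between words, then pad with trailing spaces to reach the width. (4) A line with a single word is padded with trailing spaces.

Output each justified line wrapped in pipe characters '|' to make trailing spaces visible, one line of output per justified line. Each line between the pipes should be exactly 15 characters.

Answer: |importance     |
|laser  year fox|
|compound   fast|
|water   diamond|
|capture   sweet|
|will      fruit|
|brick  young do|
|blue  rain have|
|clean          |

Derivation:
Line 1: ['importance'] (min_width=10, slack=5)
Line 2: ['laser', 'year', 'fox'] (min_width=14, slack=1)
Line 3: ['compound', 'fast'] (min_width=13, slack=2)
Line 4: ['water', 'diamond'] (min_width=13, slack=2)
Line 5: ['capture', 'sweet'] (min_width=13, slack=2)
Line 6: ['will', 'fruit'] (min_width=10, slack=5)
Line 7: ['brick', 'young', 'do'] (min_width=14, slack=1)
Line 8: ['blue', 'rain', 'have'] (min_width=14, slack=1)
Line 9: ['clean'] (min_width=5, slack=10)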